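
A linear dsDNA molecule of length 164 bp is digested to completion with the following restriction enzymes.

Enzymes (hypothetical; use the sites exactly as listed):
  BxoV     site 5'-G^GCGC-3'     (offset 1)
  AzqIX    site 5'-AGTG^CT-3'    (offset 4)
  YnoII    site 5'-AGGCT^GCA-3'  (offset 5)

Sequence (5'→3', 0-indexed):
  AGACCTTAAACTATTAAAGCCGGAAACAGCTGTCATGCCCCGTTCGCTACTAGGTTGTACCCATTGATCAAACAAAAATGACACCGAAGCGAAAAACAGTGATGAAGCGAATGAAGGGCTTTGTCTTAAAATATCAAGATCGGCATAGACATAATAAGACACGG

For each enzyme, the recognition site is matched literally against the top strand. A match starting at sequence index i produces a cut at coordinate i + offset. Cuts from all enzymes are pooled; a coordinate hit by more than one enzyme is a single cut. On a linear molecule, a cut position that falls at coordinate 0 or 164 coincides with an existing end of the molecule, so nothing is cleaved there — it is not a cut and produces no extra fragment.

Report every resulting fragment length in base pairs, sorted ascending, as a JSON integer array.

Site scan:
  BxoV (GGCGC, off=1): no sites
  AzqIX (AGTGCT, off=4): no sites
  YnoII (AGGCTGCA, off=5): no sites

All cut coordinates (distinct, sorted): ∅

Fragment lengths:
  no cuts → one linear fragment of 164 bp

[164]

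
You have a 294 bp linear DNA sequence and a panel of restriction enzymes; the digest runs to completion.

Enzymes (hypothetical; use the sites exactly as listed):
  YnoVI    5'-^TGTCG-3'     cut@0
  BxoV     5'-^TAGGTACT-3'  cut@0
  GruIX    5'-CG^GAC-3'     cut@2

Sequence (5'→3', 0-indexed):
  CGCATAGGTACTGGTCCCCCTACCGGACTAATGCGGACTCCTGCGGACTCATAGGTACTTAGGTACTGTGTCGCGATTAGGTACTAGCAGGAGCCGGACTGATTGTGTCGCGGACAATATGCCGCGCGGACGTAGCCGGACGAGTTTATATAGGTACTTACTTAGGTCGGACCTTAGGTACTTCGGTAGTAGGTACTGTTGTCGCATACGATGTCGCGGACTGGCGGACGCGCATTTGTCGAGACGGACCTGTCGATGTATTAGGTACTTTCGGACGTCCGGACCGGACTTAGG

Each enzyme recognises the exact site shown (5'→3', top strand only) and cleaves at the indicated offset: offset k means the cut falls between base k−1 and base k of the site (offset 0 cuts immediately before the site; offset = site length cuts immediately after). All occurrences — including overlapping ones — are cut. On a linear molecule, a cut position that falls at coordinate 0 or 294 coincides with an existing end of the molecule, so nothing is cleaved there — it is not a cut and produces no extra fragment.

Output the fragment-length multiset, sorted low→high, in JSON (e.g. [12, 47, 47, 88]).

Per-enzyme occurrences:
  YnoVI TGTCG/0: at [68, 105, 199, 211, 236, 250] ⇒ [68, 105, 199, 211, 236, 250]
  BxoV TAGGTACT/0: at [4, 51, 59, 77, 150, 174, 189, 261] ⇒ [4, 51, 59, 77, 150, 174, 189, 261]
  GruIX CGGAC/2: at [23, 33, 43, 94, 110, 126, 136, 167, 216, 224, 244, 271, 279, 284] ⇒ [25, 35, 45, 96, 112, 128, 138, 169, 218, 226, 246, 273, 281, 286]

All cut coordinates (distinct, sorted): [4, 25, 35, 45, 51, 59, 68, 77, 96, 105, 112, 128, 138, 150, 169, 174, 189, 199, 211, 218, 226, 236, 246, 250, 261, 273, 281, 286]

Fragments:
  [0,4): 4 bp
  [4,25): 21 bp
  [25,35): 10 bp
  [35,45): 10 bp
  [45,51): 6 bp
  [51,59): 8 bp
  [59,68): 9 bp
  [68,77): 9 bp
  [77,96): 19 bp
  [96,105): 9 bp
  [105,112): 7 bp
  [112,128): 16 bp
  [128,138): 10 bp
  [138,150): 12 bp
  [150,169): 19 bp
  [169,174): 5 bp
  [174,189): 15 bp
  [189,199): 10 bp
  [199,211): 12 bp
  [211,218): 7 bp
  [218,226): 8 bp
  [226,236): 10 bp
  [236,246): 10 bp
  [246,250): 4 bp
  [250,261): 11 bp
  [261,273): 12 bp
  [273,281): 8 bp
  [281,286): 5 bp
  [286,294): 8 bp

[4,4,5,5,6,7,7,8,8,8,8,9,9,9,10,10,10,10,10,10,11,12,12,12,15,16,19,19,21]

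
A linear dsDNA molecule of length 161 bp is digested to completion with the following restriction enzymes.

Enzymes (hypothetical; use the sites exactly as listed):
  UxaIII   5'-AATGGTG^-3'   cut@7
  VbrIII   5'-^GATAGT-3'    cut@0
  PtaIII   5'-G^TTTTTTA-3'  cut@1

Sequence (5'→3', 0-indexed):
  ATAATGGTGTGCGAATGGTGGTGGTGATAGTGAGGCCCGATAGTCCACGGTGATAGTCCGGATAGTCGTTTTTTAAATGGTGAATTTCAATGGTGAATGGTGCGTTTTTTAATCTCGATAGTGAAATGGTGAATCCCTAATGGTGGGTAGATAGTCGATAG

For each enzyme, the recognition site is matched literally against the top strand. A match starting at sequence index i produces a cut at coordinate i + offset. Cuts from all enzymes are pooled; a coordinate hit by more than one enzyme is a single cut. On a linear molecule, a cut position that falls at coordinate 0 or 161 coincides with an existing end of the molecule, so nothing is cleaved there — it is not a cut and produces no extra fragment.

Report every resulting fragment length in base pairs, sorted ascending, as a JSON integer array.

Per-enzyme occurrences:
  UxaIII (AATGGTG, off=7): starts [2, 13, 75, 88, 95, 124, 138] → cuts [9, 20, 82, 95, 102, 131, 145]
  VbrIII (GATAGT, off=0): starts [25, 38, 51, 60, 116, 149] → cuts [25, 38, 51, 60, 116, 149]
  PtaIII (GTTTTTTA, off=1): starts [67, 103] → cuts [68, 104]

All cut coordinates (distinct, sorted): [9, 20, 25, 38, 51, 60, 68, 82, 95, 102, 104, 116, 131, 145, 149]

Fragments:
  [0,9): 9 bp
  [9,20): 11 bp
  [20,25): 5 bp
  [25,38): 13 bp
  [38,51): 13 bp
  [51,60): 9 bp
  [60,68): 8 bp
  [68,82): 14 bp
  [82,95): 13 bp
  [95,102): 7 bp
  [102,104): 2 bp
  [104,116): 12 bp
  [116,131): 15 bp
  [131,145): 14 bp
  [145,149): 4 bp
  [149,161): 12 bp

[2,4,5,7,8,9,9,11,12,12,13,13,13,14,14,15]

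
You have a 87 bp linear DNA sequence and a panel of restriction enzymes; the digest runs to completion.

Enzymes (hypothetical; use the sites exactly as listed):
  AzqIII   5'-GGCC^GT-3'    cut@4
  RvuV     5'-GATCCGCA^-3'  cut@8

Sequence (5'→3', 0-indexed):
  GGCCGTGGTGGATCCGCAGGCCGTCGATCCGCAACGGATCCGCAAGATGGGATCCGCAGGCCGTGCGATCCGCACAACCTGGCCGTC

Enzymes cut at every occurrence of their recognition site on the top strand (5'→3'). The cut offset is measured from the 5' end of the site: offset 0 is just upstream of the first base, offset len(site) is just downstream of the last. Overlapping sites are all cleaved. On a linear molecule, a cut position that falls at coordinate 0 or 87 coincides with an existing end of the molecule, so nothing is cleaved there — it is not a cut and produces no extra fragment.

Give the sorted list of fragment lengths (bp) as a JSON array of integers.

[3,4,4,4,10,11,11,12,14,14]

Site scan:
  AzqIII GGCCGT/4: at [0, 18, 58, 80] ⇒ [4, 22, 62, 84]
  RvuV GATCCGCA/8: at [10, 25, 36, 50, 66] ⇒ [18, 33, 44, 58, 74]

All cut coordinates (distinct, sorted): [4, 18, 22, 33, 44, 58, 62, 74, 84]

Fragments:
  [0,4): 4 bp
  [4,18): 14 bp
  [18,22): 4 bp
  [22,33): 11 bp
  [33,44): 11 bp
  [44,58): 14 bp
  [58,62): 4 bp
  [62,74): 12 bp
  [74,84): 10 bp
  [84,87): 3 bp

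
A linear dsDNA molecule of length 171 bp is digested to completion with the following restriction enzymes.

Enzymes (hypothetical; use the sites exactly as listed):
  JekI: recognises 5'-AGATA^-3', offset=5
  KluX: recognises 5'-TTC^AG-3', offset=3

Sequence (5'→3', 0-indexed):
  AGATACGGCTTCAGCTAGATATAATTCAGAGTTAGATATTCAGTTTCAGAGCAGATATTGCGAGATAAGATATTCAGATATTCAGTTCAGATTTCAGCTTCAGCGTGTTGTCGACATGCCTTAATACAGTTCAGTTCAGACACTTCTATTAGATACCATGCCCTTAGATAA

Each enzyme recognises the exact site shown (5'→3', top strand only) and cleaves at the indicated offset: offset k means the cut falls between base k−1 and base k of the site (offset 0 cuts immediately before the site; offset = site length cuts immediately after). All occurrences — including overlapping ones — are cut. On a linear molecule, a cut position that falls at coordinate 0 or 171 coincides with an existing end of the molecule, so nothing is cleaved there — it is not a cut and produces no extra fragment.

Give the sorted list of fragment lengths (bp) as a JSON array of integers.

Site scan:
  JekI AGATA/5: at [0, 16, 33, 52, 62, 67, 75, 150, 165] ⇒ [5, 21, 38, 57, 67, 72, 80, 155, 170]
  KluX TTCAG/3: at [9, 24, 38, 44, 72, 80, 85, 92, 98, 129, 134] ⇒ [12, 27, 41, 47, 75, 83, 88, 95, 101, 132, 137]

All cut coordinates (distinct, sorted): [5, 12, 21, 27, 38, 41, 47, 57, 67, 72, 75, 80, 83, 88, 95, 101, 132, 137, 155, 170]

Fragment lengths:
  [0,5): 5 bp
  [5,12): 7 bp
  [12,21): 9 bp
  [21,27): 6 bp
  [27,38): 11 bp
  [38,41): 3 bp
  [41,47): 6 bp
  [47,57): 10 bp
  [57,67): 10 bp
  [67,72): 5 bp
  [72,75): 3 bp
  [75,80): 5 bp
  [80,83): 3 bp
  [83,88): 5 bp
  [88,95): 7 bp
  [95,101): 6 bp
  [101,132): 31 bp
  [132,137): 5 bp
  [137,155): 18 bp
  [155,170): 15 bp
  [170,171): 1 bp

[1,3,3,3,5,5,5,5,5,6,6,6,7,7,9,10,10,11,15,18,31]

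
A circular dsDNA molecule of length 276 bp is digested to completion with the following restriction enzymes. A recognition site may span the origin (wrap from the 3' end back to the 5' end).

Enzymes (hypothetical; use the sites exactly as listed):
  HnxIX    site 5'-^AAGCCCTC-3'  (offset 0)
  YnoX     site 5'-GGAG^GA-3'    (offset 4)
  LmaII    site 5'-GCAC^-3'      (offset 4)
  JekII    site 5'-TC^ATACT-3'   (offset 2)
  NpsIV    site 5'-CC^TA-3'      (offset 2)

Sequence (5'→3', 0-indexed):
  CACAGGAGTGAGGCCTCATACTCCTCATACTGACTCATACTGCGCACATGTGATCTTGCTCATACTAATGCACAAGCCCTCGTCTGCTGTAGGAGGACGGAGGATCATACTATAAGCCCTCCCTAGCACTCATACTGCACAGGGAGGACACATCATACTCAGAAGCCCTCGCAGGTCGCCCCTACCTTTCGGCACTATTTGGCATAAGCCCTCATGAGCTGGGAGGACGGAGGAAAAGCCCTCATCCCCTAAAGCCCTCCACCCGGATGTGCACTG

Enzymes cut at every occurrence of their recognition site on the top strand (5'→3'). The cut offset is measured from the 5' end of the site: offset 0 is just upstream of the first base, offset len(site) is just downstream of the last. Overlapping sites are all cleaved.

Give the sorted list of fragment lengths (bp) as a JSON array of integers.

Site scan:
  HnxIX AAGCCCTC/0: at [73, 113, 162, 205, 235, 251] ⇒ [73, 113, 162, 205, 235, 251]
  YnoX GGAGGA/4: at [91, 98, 142, 221, 228] ⇒ [95, 102, 146, 225, 232]
  LmaII GCAC/4: at [43, 69, 125, 136, 191, 270, 275] ⇒ [3, 47, 73, 129, 140, 195, 274]
  JekII TCATACT/2: at [15, 24, 34, 59, 104, 129, 152] ⇒ [17, 26, 36, 61, 106, 131, 154]
  NpsIV CCTA/2: at [121, 180, 247] ⇒ [123, 182, 249]

Pooled cuts: [3, 17, 26, 36, 47, 61, 73, 95, 102, 106, 113, 123, 129, 131, 140, 146, 154, 162, 182, 195, 205, 225, 232, 235, 249, 251, 274]

Fragment lengths:
  3→17: 14 bp
  17→26: 9 bp
  26→36: 10 bp
  36→47: 11 bp
  47→61: 14 bp
  61→73: 12 bp
  73→95: 22 bp
  95→102: 7 bp
  102→106: 4 bp
  106→113: 7 bp
  113→123: 10 bp
  123→129: 6 bp
  129→131: 2 bp
  131→140: 9 bp
  140→146: 6 bp
  146→154: 8 bp
  154→162: 8 bp
  162→182: 20 bp
  182→195: 13 bp
  195→205: 10 bp
  205→225: 20 bp
  225→232: 7 bp
  232→235: 3 bp
  235→249: 14 bp
  249→251: 2 bp
  251→274: 23 bp
  274→3 (wrap): 276-274+3 = 5 bp

[2,2,3,4,5,6,6,7,7,7,8,8,9,9,10,10,10,11,12,13,14,14,14,20,20,22,23]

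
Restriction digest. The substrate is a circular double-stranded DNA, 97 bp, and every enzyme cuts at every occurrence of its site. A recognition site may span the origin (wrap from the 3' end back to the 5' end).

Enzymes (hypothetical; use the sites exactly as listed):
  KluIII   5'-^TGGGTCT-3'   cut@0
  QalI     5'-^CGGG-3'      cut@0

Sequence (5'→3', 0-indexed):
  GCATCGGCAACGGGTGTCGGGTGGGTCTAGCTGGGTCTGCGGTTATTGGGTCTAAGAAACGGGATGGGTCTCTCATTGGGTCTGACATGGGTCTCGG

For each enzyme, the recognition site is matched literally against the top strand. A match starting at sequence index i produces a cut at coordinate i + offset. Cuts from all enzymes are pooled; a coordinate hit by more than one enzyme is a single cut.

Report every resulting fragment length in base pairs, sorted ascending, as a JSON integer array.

[4,5,7,7,10,11,12,13,13,15]

Per-enzyme occurrences:
  KluIII (TGGGTCT, off=0): starts [21, 31, 46, 64, 76, 87] → cuts [21, 31, 46, 64, 76, 87]
  QalI (CGGG, off=0): starts [10, 17, 59, 94] → cuts [10, 17, 59, 94]

All cut coordinates (distinct, sorted): [10, 17, 21, 31, 46, 59, 64, 76, 87, 94]

Fragments:
  10→17: 7 bp
  17→21: 4 bp
  21→31: 10 bp
  31→46: 15 bp
  46→59: 13 bp
  59→64: 5 bp
  64→76: 12 bp
  76→87: 11 bp
  87→94: 7 bp
  94→10 (wrap): 97-94+10 = 13 bp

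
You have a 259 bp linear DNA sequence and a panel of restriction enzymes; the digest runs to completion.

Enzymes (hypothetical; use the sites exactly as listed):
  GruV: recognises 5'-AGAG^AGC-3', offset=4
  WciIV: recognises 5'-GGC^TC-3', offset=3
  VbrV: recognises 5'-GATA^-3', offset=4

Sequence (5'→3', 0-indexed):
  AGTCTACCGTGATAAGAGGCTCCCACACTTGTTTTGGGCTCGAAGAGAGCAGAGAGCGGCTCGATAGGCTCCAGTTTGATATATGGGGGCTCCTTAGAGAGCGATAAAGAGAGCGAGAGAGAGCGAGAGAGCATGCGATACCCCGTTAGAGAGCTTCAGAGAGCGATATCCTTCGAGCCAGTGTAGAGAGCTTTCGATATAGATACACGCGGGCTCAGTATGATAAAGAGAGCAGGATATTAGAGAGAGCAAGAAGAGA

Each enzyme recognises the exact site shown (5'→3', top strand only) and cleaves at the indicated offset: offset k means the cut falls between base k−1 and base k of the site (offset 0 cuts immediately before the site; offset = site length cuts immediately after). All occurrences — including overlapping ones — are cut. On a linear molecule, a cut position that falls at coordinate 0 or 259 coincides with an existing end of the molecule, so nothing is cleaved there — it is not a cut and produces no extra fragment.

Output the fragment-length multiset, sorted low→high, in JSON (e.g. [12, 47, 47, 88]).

Per-enzyme occurrences:
  GruV (AGAGAGC, off=4): starts [43, 50, 95, 107, 117, 125, 147, 157, 184, 226, 243] → cuts [47, 54, 99, 111, 121, 129, 151, 161, 188, 230, 247]
  WciIV (GGCTC, off=3): starts [17, 36, 57, 66, 87, 211] → cuts [20, 39, 60, 69, 90, 214]
  VbrV (GATA, off=4): starts [10, 62, 77, 102, 136, 164, 195, 201, 221, 235] → cuts [14, 66, 81, 106, 140, 168, 199, 205, 225, 239]

All cut coordinates (distinct, sorted): [14, 20, 39, 47, 54, 60, 66, 69, 81, 90, 99, 106, 111, 121, 129, 140, 151, 161, 168, 188, 199, 205, 214, 225, 230, 239, 247]

Fragment lengths:
  [0,14): 14 bp
  [14,20): 6 bp
  [20,39): 19 bp
  [39,47): 8 bp
  [47,54): 7 bp
  [54,60): 6 bp
  [60,66): 6 bp
  [66,69): 3 bp
  [69,81): 12 bp
  [81,90): 9 bp
  [90,99): 9 bp
  [99,106): 7 bp
  [106,111): 5 bp
  [111,121): 10 bp
  [121,129): 8 bp
  [129,140): 11 bp
  [140,151): 11 bp
  [151,161): 10 bp
  [161,168): 7 bp
  [168,188): 20 bp
  [188,199): 11 bp
  [199,205): 6 bp
  [205,214): 9 bp
  [214,225): 11 bp
  [225,230): 5 bp
  [230,239): 9 bp
  [239,247): 8 bp
  [247,259): 12 bp

[3,5,5,6,6,6,6,7,7,7,8,8,8,9,9,9,9,10,10,11,11,11,11,12,12,14,19,20]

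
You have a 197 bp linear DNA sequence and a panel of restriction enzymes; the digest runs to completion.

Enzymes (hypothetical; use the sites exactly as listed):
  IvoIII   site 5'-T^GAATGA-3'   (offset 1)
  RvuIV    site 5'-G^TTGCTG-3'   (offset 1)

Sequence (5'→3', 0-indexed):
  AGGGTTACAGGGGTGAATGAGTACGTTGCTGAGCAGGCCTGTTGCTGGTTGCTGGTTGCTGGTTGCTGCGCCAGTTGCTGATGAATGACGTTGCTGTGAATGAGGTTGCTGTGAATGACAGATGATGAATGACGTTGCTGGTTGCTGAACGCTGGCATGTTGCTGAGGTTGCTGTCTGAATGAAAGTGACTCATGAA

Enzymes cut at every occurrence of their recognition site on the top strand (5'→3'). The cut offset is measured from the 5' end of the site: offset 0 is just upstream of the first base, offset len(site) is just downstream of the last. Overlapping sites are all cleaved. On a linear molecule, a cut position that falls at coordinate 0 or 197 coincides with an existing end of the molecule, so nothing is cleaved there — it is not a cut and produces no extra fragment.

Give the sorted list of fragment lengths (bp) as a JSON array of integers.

[7,7,7,7,7,7,8,8,8,8,9,9,11,12,14,14,16,18,20]

Per-enzyme occurrences:
  IvoIII (TGAATGA, off=1): starts [13, 81, 96, 111, 125, 176] → cuts [14, 82, 97, 112, 126, 177]
  RvuIV (GTTGCTG, off=1): starts [24, 40, 47, 54, 61, 73, 89, 104, 133, 140, 158, 167] → cuts [25, 41, 48, 55, 62, 74, 90, 105, 134, 141, 159, 168]

Pooled cuts: [14, 25, 41, 48, 55, 62, 74, 82, 90, 97, 105, 112, 126, 134, 141, 159, 168, 177]

Fragment lengths:
  [0,14): 14 bp
  [14,25): 11 bp
  [25,41): 16 bp
  [41,48): 7 bp
  [48,55): 7 bp
  [55,62): 7 bp
  [62,74): 12 bp
  [74,82): 8 bp
  [82,90): 8 bp
  [90,97): 7 bp
  [97,105): 8 bp
  [105,112): 7 bp
  [112,126): 14 bp
  [126,134): 8 bp
  [134,141): 7 bp
  [141,159): 18 bp
  [159,168): 9 bp
  [168,177): 9 bp
  [177,197): 20 bp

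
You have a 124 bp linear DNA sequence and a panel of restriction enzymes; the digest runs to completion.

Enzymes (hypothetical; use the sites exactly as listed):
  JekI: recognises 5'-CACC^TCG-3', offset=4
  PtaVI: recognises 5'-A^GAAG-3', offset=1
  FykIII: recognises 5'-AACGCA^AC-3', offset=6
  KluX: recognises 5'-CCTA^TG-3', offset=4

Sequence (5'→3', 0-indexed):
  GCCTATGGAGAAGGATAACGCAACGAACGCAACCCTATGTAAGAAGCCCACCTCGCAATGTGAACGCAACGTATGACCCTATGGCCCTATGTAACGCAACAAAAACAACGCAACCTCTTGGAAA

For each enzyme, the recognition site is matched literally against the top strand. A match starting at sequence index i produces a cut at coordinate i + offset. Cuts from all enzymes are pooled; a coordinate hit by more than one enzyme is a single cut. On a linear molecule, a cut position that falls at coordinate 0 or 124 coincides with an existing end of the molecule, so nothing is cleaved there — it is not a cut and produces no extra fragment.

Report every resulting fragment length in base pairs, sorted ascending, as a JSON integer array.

Site scan:
  JekI CACCTCG/4: at [48] ⇒ [52]
  PtaVI AGAAG/1: at [8, 41] ⇒ [9, 42]
  FykIII AACGCAAC/6: at [16, 25, 62, 92, 106] ⇒ [22, 31, 68, 98, 112]
  KluX CCTATG/4: at [1, 33, 77, 85] ⇒ [5, 37, 81, 89]

Pooled cuts: [5, 9, 22, 31, 37, 42, 52, 68, 81, 89, 98, 112]

Fragments:
  [0,5): 5 bp
  [5,9): 4 bp
  [9,22): 13 bp
  [22,31): 9 bp
  [31,37): 6 bp
  [37,42): 5 bp
  [42,52): 10 bp
  [52,68): 16 bp
  [68,81): 13 bp
  [81,89): 8 bp
  [89,98): 9 bp
  [98,112): 14 bp
  [112,124): 12 bp

[4,5,5,6,8,9,9,10,12,13,13,14,16]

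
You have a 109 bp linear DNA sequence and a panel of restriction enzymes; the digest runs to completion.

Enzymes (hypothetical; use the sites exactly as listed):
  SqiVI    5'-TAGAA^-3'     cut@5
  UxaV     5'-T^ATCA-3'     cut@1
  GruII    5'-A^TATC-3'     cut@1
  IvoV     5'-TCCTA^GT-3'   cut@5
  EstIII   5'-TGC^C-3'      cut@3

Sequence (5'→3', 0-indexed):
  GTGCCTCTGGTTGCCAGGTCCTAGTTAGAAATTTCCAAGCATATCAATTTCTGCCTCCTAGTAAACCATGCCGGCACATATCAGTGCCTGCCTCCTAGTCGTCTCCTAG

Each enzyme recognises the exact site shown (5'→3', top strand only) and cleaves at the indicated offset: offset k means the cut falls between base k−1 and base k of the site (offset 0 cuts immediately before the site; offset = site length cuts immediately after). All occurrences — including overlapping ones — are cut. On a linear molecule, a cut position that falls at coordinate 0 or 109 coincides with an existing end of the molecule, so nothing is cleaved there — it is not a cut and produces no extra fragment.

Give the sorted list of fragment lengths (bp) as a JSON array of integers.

Scan for sites:
  SqiVI (TAGAA, off=5): starts [25] → cuts [30]
  UxaV (TATCA, off=1): starts [41, 78] → cuts [42, 79]
  GruII (ATATC, off=1): starts [40, 77] → cuts [41, 78]
  IvoV (TCCTAGT, off=5): starts [18, 55, 92] → cuts [23, 60, 97]
  EstIII (TGCC, off=3): starts [1, 11, 51, 68, 84, 88] → cuts [4, 14, 54, 71, 87, 91]

All cut coordinates (distinct, sorted): [4, 14, 23, 30, 41, 42, 54, 60, 71, 78, 79, 87, 91, 97]

Fragment lengths:
  [0,4): 4 bp
  [4,14): 10 bp
  [14,23): 9 bp
  [23,30): 7 bp
  [30,41): 11 bp
  [41,42): 1 bp
  [42,54): 12 bp
  [54,60): 6 bp
  [60,71): 11 bp
  [71,78): 7 bp
  [78,79): 1 bp
  [79,87): 8 bp
  [87,91): 4 bp
  [91,97): 6 bp
  [97,109): 12 bp

[1,1,4,4,6,6,7,7,8,9,10,11,11,12,12]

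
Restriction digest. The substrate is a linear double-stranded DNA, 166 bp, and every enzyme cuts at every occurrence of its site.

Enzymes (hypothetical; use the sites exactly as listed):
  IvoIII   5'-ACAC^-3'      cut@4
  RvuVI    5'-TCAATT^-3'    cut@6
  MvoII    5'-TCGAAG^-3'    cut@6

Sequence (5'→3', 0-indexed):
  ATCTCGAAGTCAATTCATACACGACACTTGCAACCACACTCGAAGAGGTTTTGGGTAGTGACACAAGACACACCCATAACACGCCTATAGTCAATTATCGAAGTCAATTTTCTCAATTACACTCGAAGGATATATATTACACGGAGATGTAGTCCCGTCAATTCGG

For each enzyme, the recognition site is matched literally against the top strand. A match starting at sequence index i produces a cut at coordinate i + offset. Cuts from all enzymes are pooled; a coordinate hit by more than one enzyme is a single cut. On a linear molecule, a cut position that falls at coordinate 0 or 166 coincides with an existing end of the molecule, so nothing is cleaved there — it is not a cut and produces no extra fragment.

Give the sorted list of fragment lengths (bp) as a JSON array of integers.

Site scan:
  IvoIII ACAC/4: at [18, 23, 35, 60, 67, 69, 78, 118, 138] ⇒ [22, 27, 39, 64, 71, 73, 82, 122, 142]
  RvuVI TCAATT/6: at [9, 90, 103, 112, 157] ⇒ [15, 96, 109, 118, 163]
  MvoII TCGAAG/6: at [3, 39, 97, 122] ⇒ [9, 45, 103, 128]

All cut coordinates (distinct, sorted): [9, 15, 22, 27, 39, 45, 64, 71, 73, 82, 96, 103, 109, 118, 122, 128, 142, 163]

Fragment lengths:
  [0,9): 9 bp
  [9,15): 6 bp
  [15,22): 7 bp
  [22,27): 5 bp
  [27,39): 12 bp
  [39,45): 6 bp
  [45,64): 19 bp
  [64,71): 7 bp
  [71,73): 2 bp
  [73,82): 9 bp
  [82,96): 14 bp
  [96,103): 7 bp
  [103,109): 6 bp
  [109,118): 9 bp
  [118,122): 4 bp
  [122,128): 6 bp
  [128,142): 14 bp
  [142,163): 21 bp
  [163,166): 3 bp

[2,3,4,5,6,6,6,6,7,7,7,9,9,9,12,14,14,19,21]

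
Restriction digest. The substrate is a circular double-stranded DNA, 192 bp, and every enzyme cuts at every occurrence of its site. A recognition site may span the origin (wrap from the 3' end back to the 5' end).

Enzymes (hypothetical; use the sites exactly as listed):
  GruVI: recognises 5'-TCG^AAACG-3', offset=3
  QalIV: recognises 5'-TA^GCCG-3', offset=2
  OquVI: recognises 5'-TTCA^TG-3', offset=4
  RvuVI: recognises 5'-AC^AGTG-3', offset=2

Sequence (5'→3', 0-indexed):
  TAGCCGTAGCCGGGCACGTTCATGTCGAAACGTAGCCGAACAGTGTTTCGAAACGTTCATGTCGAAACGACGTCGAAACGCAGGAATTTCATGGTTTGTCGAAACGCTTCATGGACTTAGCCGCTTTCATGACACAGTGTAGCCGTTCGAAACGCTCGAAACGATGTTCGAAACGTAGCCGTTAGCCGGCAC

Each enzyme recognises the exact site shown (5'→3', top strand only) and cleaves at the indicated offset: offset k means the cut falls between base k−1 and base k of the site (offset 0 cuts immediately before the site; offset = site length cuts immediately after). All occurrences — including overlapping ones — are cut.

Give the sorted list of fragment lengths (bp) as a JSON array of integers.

Site scan:
  GruVI (TCGAAACG, off=3): starts [24, 47, 61, 72, 98, 146, 155, 167] → cuts [27, 50, 64, 75, 101, 149, 158, 170]
  QalIV (TAGCCG, off=2): starts [0, 6, 32, 117, 139, 175, 182] → cuts [2, 8, 34, 119, 141, 177, 184]
  OquVI (TTCATG, off=4): starts [18, 55, 87, 107, 125] → cuts [22, 59, 91, 111, 129]
  RvuVI (ACAGTG, off=2): starts [39, 133] → cuts [41, 135]

All cut coordinates (distinct, sorted): [2, 8, 22, 27, 34, 41, 50, 59, 64, 75, 91, 101, 111, 119, 129, 135, 141, 149, 158, 170, 177, 184]

Fragments:
  2→8: 6 bp
  8→22: 14 bp
  22→27: 5 bp
  27→34: 7 bp
  34→41: 7 bp
  41→50: 9 bp
  50→59: 9 bp
  59→64: 5 bp
  64→75: 11 bp
  75→91: 16 bp
  91→101: 10 bp
  101→111: 10 bp
  111→119: 8 bp
  119→129: 10 bp
  129→135: 6 bp
  135→141: 6 bp
  141→149: 8 bp
  149→158: 9 bp
  158→170: 12 bp
  170→177: 7 bp
  177→184: 7 bp
  184→2 (wrap): 192-184+2 = 10 bp

[5,5,6,6,6,7,7,7,7,8,8,9,9,9,10,10,10,10,11,12,14,16]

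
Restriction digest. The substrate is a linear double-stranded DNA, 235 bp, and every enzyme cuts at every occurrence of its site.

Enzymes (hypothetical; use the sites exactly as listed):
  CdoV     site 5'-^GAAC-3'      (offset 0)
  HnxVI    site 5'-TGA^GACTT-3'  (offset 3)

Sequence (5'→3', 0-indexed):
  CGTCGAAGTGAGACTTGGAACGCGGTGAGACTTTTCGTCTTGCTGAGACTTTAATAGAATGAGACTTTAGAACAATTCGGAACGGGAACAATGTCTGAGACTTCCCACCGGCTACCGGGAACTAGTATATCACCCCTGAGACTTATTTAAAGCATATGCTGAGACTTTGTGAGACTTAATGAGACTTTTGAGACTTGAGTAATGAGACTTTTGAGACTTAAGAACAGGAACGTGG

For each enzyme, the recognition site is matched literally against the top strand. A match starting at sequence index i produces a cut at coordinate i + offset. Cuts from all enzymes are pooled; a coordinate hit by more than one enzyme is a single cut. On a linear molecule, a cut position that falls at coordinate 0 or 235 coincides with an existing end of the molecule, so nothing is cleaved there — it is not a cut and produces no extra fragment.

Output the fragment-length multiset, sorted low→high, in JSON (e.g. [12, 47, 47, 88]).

Site scan:
  CdoV GAAC/0: at [17, 69, 79, 85, 118, 221, 227] ⇒ [17, 69, 79, 85, 118, 221, 227]
  HnxVI TGAGACTT/3: at [8, 25, 43, 59, 95, 136, 159, 169, 179, 188, 202, 211] ⇒ [11, 28, 46, 62, 98, 139, 162, 172, 182, 191, 205, 214]

All cut coordinates (distinct, sorted): [11, 17, 28, 46, 62, 69, 79, 85, 98, 118, 139, 162, 172, 182, 191, 205, 214, 221, 227]

Fragments:
  [0,11): 11 bp
  [11,17): 6 bp
  [17,28): 11 bp
  [28,46): 18 bp
  [46,62): 16 bp
  [62,69): 7 bp
  [69,79): 10 bp
  [79,85): 6 bp
  [85,98): 13 bp
  [98,118): 20 bp
  [118,139): 21 bp
  [139,162): 23 bp
  [162,172): 10 bp
  [172,182): 10 bp
  [182,191): 9 bp
  [191,205): 14 bp
  [205,214): 9 bp
  [214,221): 7 bp
  [221,227): 6 bp
  [227,235): 8 bp

[6,6,6,7,7,8,9,9,10,10,10,11,11,13,14,16,18,20,21,23]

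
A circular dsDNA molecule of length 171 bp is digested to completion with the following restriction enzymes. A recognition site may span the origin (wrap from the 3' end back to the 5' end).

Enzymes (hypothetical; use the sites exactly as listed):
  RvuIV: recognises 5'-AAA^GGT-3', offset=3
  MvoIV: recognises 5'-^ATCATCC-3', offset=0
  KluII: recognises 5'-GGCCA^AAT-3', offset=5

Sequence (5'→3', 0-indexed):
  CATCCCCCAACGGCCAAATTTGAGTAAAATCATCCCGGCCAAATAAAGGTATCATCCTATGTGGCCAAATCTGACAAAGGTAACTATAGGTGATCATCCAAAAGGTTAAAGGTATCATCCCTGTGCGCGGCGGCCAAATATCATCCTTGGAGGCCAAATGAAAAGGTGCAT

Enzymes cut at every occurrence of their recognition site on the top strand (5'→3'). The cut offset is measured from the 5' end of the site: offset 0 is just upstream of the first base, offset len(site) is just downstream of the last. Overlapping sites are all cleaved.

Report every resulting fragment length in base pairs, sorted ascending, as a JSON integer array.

Scan for sites:
  RvuIV AAAGGT/3: at [44, 75, 100, 107, 161] ⇒ [47, 78, 103, 110, 164]
  MvoIV ATCATCC/0: at [28, 50, 92, 113, 139, 169] ⇒ [28, 50, 92, 113, 139, 169]
  KluII GGCCAAAT/5: at [11, 36, 62, 131, 151] ⇒ [16, 41, 67, 136, 156]

Pooled cuts: [16, 28, 41, 47, 50, 67, 78, 92, 103, 110, 113, 136, 139, 156, 164, 169]

Fragment lengths:
  16→28: 12 bp
  28→41: 13 bp
  41→47: 6 bp
  47→50: 3 bp
  50→67: 17 bp
  67→78: 11 bp
  78→92: 14 bp
  92→103: 11 bp
  103→110: 7 bp
  110→113: 3 bp
  113→136: 23 bp
  136→139: 3 bp
  139→156: 17 bp
  156→164: 8 bp
  164→169: 5 bp
  169→16 (wrap): 171-169+16 = 18 bp

[3,3,3,5,6,7,8,11,11,12,13,14,17,17,18,23]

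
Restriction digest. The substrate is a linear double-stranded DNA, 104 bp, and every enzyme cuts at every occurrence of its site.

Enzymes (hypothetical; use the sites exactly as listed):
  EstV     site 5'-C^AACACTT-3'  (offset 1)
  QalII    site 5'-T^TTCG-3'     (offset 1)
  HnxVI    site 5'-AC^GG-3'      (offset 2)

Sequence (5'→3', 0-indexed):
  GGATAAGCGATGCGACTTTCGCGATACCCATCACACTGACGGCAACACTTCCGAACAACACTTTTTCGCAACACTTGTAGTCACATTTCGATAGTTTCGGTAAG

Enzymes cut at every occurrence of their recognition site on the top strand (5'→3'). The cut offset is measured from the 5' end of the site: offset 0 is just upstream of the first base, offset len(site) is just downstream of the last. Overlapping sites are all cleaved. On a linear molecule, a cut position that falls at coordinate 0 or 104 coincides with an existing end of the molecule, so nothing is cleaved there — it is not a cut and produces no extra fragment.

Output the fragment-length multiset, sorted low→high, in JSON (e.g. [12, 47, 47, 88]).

[3,5,8,9,9,13,17,17,23]

Scan for sites:
  EstV CAACACTT/1: at [42, 55, 68] ⇒ [43, 56, 69]
  QalII TTTCG/1: at [16, 63, 85, 94] ⇒ [17, 64, 86, 95]
  HnxVI ACGG/2: at [38] ⇒ [40]

All cut coordinates (distinct, sorted): [17, 40, 43, 56, 64, 69, 86, 95]

Fragment lengths:
  [0,17): 17 bp
  [17,40): 23 bp
  [40,43): 3 bp
  [43,56): 13 bp
  [56,64): 8 bp
  [64,69): 5 bp
  [69,86): 17 bp
  [86,95): 9 bp
  [95,104): 9 bp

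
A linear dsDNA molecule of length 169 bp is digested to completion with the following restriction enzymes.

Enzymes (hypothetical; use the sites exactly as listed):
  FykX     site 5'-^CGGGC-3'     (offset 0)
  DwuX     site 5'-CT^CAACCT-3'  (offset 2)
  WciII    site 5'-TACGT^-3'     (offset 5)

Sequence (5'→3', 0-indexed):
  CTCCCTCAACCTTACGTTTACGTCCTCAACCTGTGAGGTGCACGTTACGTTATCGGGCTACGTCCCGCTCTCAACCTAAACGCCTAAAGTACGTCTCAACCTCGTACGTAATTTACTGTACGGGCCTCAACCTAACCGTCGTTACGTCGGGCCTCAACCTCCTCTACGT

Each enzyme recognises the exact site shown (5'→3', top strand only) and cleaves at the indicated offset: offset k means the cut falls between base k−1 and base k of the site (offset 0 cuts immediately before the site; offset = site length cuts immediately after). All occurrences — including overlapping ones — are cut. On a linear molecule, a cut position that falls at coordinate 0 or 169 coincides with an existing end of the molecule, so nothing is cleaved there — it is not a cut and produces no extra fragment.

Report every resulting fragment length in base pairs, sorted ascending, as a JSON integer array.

[2,3,3,6,6,7,7,8,10,11,11,13,15,20,23,24]

Site scan:
  FykX (CGGGC, off=0): starts [53, 120, 147] → cuts [53, 120, 147]
  DwuX (CTCAACCT, off=2): starts [4, 24, 69, 94, 125, 152] → cuts [6, 26, 71, 96, 127, 154]
  WciII (TACGT, off=5): starts [12, 18, 45, 58, 89, 104, 142, 164] → cuts [17, 23, 50, 63, 94, 109, 147] (position 169 is a terminus of the linear molecule — no cut)

Pooled cuts: [6, 17, 23, 26, 50, 53, 63, 71, 94, 96, 109, 120, 127, 147, 154]

Fragment lengths:
  [0,6): 6 bp
  [6,17): 11 bp
  [17,23): 6 bp
  [23,26): 3 bp
  [26,50): 24 bp
  [50,53): 3 bp
  [53,63): 10 bp
  [63,71): 8 bp
  [71,94): 23 bp
  [94,96): 2 bp
  [96,109): 13 bp
  [109,120): 11 bp
  [120,127): 7 bp
  [127,147): 20 bp
  [147,154): 7 bp
  [154,169): 15 bp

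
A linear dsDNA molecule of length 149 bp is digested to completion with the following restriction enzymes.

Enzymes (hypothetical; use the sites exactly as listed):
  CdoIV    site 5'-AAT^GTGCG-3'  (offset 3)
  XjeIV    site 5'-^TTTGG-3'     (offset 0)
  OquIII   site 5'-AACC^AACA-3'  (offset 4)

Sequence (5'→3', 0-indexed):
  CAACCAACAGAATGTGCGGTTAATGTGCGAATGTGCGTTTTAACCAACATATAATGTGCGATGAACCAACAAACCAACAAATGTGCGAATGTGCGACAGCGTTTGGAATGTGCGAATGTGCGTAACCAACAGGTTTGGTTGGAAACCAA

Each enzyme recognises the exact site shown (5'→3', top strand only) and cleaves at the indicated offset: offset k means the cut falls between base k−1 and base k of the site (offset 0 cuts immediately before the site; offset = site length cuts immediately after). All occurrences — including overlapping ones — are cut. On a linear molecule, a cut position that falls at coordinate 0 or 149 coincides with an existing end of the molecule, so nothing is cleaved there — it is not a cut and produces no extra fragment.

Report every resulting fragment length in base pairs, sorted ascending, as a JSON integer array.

Site scan:
  CdoIV AATGTGCG/3: at [10, 21, 29, 52, 79, 87, 106, 114] ⇒ [13, 24, 32, 55, 82, 90, 109, 117]
  XjeIV TTTGG/0: at [101, 133] ⇒ [101, 133]
  OquIII AACCAACA/4: at [1, 41, 63, 71, 123] ⇒ [5, 45, 67, 75, 127]

All cut coordinates (distinct, sorted): [5, 13, 24, 32, 45, 55, 67, 75, 82, 90, 101, 109, 117, 127, 133]

Fragment lengths:
  [0,5): 5 bp
  [5,13): 8 bp
  [13,24): 11 bp
  [24,32): 8 bp
  [32,45): 13 bp
  [45,55): 10 bp
  [55,67): 12 bp
  [67,75): 8 bp
  [75,82): 7 bp
  [82,90): 8 bp
  [90,101): 11 bp
  [101,109): 8 bp
  [109,117): 8 bp
  [117,127): 10 bp
  [127,133): 6 bp
  [133,149): 16 bp

[5,6,7,8,8,8,8,8,8,10,10,11,11,12,13,16]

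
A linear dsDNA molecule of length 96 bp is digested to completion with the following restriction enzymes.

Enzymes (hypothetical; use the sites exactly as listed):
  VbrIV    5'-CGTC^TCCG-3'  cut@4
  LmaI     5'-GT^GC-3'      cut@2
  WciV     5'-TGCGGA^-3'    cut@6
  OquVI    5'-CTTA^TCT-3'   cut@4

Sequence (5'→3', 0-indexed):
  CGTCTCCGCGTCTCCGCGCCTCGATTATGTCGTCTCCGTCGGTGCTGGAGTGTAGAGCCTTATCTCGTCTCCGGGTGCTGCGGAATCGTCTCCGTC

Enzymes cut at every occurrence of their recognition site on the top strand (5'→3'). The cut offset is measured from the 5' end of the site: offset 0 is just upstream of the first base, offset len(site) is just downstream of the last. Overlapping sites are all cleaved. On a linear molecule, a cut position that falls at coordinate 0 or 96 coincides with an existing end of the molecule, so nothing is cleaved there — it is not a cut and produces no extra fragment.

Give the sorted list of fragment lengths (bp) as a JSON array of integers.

Scan for sites:
  VbrIV (CGTCTCCG, off=4): starts [0, 8, 30, 65, 86] → cuts [4, 12, 34, 69, 90]
  LmaI (GTGC, off=2): starts [41, 74] → cuts [43, 76]
  WciV (TGCGGA, off=6): starts [78] → cuts [84]
  OquVI (CTTATCT, off=4): starts [58] → cuts [62]

Pooled cuts: [4, 12, 34, 43, 62, 69, 76, 84, 90]

Fragment lengths:
  [0,4): 4 bp
  [4,12): 8 bp
  [12,34): 22 bp
  [34,43): 9 bp
  [43,62): 19 bp
  [62,69): 7 bp
  [69,76): 7 bp
  [76,84): 8 bp
  [84,90): 6 bp
  [90,96): 6 bp

[4,6,6,7,7,8,8,9,19,22]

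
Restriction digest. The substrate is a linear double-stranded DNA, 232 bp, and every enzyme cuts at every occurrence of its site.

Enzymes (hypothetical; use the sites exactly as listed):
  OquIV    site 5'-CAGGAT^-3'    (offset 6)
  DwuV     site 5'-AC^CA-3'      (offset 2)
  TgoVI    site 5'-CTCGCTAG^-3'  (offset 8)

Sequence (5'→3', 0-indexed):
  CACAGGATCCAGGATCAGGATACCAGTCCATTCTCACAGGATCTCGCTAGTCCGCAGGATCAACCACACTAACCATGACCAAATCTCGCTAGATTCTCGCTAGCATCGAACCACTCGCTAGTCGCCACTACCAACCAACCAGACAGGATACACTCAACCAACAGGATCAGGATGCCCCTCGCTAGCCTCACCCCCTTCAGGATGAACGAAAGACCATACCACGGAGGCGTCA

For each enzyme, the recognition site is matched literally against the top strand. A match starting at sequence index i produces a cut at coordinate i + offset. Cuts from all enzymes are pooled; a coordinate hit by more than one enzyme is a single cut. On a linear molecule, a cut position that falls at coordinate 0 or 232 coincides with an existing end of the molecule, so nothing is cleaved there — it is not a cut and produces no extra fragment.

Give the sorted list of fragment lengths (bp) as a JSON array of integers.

[2,4,4,4,5,6,6,6,7,8,8,8,9,9,9,10,10,10,10,11,11,12,13,13,18,19]

Per-enzyme occurrences:
  OquIV (CAGGAT, off=6): starts [2, 9, 15, 36, 54, 143, 161, 167, 197] → cuts [8, 15, 21, 42, 60, 149, 167, 173, 203]
  DwuV (ACCA, off=2): starts [21, 62, 71, 77, 109, 129, 133, 137, 156, 212, 217] → cuts [23, 64, 73, 79, 111, 131, 135, 139, 158, 214, 219]
  TgoVI (CTCGCTAG, off=8): starts [42, 84, 95, 113, 177] → cuts [50, 92, 103, 121, 185]

Pooled cuts: [8, 15, 21, 23, 42, 50, 60, 64, 73, 79, 92, 103, 111, 121, 131, 135, 139, 149, 158, 167, 173, 185, 203, 214, 219]

Fragments:
  [0,8): 8 bp
  [8,15): 7 bp
  [15,21): 6 bp
  [21,23): 2 bp
  [23,42): 19 bp
  [42,50): 8 bp
  [50,60): 10 bp
  [60,64): 4 bp
  [64,73): 9 bp
  [73,79): 6 bp
  [79,92): 13 bp
  [92,103): 11 bp
  [103,111): 8 bp
  [111,121): 10 bp
  [121,131): 10 bp
  [131,135): 4 bp
  [135,139): 4 bp
  [139,149): 10 bp
  [149,158): 9 bp
  [158,167): 9 bp
  [167,173): 6 bp
  [173,185): 12 bp
  [185,203): 18 bp
  [203,214): 11 bp
  [214,219): 5 bp
  [219,232): 13 bp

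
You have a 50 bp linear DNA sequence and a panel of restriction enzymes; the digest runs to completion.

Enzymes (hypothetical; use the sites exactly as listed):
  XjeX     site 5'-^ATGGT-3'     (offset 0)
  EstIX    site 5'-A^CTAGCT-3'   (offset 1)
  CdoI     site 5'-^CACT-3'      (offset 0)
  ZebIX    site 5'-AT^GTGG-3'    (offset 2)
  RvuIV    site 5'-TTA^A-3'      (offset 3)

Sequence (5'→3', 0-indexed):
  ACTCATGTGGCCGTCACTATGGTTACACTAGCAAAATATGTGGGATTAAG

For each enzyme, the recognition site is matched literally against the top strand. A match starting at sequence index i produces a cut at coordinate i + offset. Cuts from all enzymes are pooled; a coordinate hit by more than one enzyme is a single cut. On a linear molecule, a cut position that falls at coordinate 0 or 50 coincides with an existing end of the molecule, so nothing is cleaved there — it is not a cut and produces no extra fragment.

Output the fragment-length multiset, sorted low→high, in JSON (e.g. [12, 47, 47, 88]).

Site scan:
  XjeX ATGGT/0: at [18] ⇒ [18]
  EstIX (ACTAGCT, off=1): no sites
  CdoI CACT/0: at [14, 25] ⇒ [14, 25]
  ZebIX ATGTGG/2: at [4, 37] ⇒ [6, 39]
  RvuIV TTAA/3: at [45] ⇒ [48]

All cut coordinates (distinct, sorted): [6, 14, 18, 25, 39, 48]

Fragment lengths:
  [0,6): 6 bp
  [6,14): 8 bp
  [14,18): 4 bp
  [18,25): 7 bp
  [25,39): 14 bp
  [39,48): 9 bp
  [48,50): 2 bp

[2,4,6,7,8,9,14]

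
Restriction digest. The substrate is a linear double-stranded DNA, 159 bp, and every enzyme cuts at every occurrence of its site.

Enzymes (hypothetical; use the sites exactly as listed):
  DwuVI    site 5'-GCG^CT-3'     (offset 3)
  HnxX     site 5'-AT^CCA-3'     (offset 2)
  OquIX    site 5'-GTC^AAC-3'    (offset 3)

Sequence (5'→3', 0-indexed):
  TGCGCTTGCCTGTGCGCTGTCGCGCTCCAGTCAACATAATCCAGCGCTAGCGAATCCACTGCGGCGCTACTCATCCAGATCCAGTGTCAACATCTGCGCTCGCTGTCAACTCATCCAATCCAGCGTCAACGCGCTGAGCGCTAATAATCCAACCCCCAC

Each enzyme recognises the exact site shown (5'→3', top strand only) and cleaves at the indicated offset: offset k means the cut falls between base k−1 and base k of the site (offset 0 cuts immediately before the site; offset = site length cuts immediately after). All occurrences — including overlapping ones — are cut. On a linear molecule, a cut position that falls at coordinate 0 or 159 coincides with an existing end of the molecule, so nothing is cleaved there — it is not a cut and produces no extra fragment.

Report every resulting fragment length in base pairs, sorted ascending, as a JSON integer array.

Scan for sites:
  DwuVI (GCGCT, off=3): starts [1, 13, 21, 43, 63, 95, 130, 137] → cuts [4, 16, 24, 46, 66, 98, 133, 140]
  HnxX (ATCCA, off=2): starts [38, 53, 72, 78, 112, 117, 146] → cuts [40, 55, 74, 80, 114, 119, 148]
  OquIX (GTCAAC, off=3): starts [29, 85, 104, 124] → cuts [32, 88, 107, 127]

Pooled cuts: [4, 16, 24, 32, 40, 46, 55, 66, 74, 80, 88, 98, 107, 114, 119, 127, 133, 140, 148]

Fragment lengths:
  [0,4): 4 bp
  [4,16): 12 bp
  [16,24): 8 bp
  [24,32): 8 bp
  [32,40): 8 bp
  [40,46): 6 bp
  [46,55): 9 bp
  [55,66): 11 bp
  [66,74): 8 bp
  [74,80): 6 bp
  [80,88): 8 bp
  [88,98): 10 bp
  [98,107): 9 bp
  [107,114): 7 bp
  [114,119): 5 bp
  [119,127): 8 bp
  [127,133): 6 bp
  [133,140): 7 bp
  [140,148): 8 bp
  [148,159): 11 bp

[4,5,6,6,6,7,7,8,8,8,8,8,8,8,9,9,10,11,11,12]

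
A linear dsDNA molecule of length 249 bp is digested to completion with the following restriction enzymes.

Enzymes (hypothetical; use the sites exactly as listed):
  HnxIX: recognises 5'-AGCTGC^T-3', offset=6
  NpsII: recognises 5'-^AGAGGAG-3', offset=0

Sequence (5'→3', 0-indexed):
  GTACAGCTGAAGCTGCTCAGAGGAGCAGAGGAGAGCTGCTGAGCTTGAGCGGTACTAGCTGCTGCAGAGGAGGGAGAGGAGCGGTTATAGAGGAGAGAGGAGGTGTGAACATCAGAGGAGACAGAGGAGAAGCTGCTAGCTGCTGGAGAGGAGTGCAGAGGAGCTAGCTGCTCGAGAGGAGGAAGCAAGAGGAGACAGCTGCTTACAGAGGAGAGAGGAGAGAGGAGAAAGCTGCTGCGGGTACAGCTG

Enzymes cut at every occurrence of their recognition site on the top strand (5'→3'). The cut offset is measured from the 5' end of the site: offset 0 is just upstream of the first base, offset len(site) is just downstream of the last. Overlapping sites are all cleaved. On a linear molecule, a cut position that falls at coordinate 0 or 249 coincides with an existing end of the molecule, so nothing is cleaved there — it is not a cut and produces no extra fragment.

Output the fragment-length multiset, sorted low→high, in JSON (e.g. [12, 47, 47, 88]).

Scan for sites:
  HnxIX (AGCTGCT, off=6): starts [10, 33, 56, 130, 137, 165, 196, 229] → cuts [16, 39, 62, 136, 143, 171, 202, 235]
  NpsII (AGAGGAG, off=0): starts [18, 26, 65, 74, 88, 95, 113, 122, 146, 156, 174, 187, 206, 213, 220] → cuts [18, 26, 65, 74, 88, 95, 113, 122, 146, 156, 174, 187, 206, 213, 220]

Pooled cuts: [16, 18, 26, 39, 62, 65, 74, 88, 95, 113, 122, 136, 143, 146, 156, 171, 174, 187, 202, 206, 213, 220, 235]

Fragment lengths:
  [0,16): 16 bp
  [16,18): 2 bp
  [18,26): 8 bp
  [26,39): 13 bp
  [39,62): 23 bp
  [62,65): 3 bp
  [65,74): 9 bp
  [74,88): 14 bp
  [88,95): 7 bp
  [95,113): 18 bp
  [113,122): 9 bp
  [122,136): 14 bp
  [136,143): 7 bp
  [143,146): 3 bp
  [146,156): 10 bp
  [156,171): 15 bp
  [171,174): 3 bp
  [174,187): 13 bp
  [187,202): 15 bp
  [202,206): 4 bp
  [206,213): 7 bp
  [213,220): 7 bp
  [220,235): 15 bp
  [235,249): 14 bp

[2,3,3,3,4,7,7,7,7,8,9,9,10,13,13,14,14,14,15,15,15,16,18,23]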